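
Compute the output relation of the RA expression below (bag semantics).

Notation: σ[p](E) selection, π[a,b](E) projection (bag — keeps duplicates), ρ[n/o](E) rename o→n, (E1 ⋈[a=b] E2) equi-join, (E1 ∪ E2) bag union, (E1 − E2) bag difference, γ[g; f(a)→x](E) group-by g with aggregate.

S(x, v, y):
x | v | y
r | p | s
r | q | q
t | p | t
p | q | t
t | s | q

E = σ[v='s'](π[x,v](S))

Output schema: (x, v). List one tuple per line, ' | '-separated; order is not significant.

Subexpression sizes:
  S → 5
  π[x,v](S) → 5
  σ[v='s'](π[x,v](S)) → 1

== RESULT ==
x | v
t | s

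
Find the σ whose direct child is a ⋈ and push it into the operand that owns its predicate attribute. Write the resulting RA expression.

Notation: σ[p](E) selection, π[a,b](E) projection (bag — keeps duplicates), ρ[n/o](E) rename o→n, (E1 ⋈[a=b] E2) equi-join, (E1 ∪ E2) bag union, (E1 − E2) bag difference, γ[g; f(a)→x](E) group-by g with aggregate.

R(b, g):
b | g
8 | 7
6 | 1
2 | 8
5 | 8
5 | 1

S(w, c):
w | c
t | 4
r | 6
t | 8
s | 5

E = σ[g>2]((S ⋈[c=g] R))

σ filters on g, owned by the right side.
E' = (S ⋈[c=g] σ[g>2](R))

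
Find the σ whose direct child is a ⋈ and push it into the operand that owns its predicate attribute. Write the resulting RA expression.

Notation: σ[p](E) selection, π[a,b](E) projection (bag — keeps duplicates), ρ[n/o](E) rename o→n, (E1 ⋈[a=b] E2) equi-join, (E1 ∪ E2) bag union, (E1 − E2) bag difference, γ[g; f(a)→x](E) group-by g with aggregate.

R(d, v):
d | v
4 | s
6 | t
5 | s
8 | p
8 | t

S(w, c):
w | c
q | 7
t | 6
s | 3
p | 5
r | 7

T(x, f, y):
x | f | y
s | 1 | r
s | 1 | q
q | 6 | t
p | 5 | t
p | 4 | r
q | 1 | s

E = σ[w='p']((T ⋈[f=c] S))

σ filters on w, owned by the right side.
E' = (T ⋈[f=c] σ[w='p'](S))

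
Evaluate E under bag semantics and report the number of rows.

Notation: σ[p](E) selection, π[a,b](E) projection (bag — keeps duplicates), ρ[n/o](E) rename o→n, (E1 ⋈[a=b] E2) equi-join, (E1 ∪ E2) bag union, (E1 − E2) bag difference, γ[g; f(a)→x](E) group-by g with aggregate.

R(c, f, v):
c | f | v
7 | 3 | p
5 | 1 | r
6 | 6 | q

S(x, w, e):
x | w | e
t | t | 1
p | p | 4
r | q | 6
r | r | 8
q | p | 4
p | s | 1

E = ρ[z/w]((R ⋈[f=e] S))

Row counts bottom-up:
  R → 3
  S → 6
  (R ⋈[f=e] S) → 3
  ρ[z/w]((R ⋈[f=e] S)) → 3

|E| = 3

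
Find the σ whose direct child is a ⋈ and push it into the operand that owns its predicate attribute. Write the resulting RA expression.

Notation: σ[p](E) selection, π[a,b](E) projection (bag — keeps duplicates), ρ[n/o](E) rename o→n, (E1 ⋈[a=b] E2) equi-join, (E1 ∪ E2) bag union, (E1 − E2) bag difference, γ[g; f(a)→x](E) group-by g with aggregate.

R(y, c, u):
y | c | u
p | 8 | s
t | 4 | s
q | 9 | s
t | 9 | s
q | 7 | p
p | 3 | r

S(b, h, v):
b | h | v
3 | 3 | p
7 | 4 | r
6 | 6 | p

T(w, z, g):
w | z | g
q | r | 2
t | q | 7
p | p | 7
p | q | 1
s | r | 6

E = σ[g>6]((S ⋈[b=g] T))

σ filters on g, owned by the right side.
E' = (S ⋈[b=g] σ[g>6](T))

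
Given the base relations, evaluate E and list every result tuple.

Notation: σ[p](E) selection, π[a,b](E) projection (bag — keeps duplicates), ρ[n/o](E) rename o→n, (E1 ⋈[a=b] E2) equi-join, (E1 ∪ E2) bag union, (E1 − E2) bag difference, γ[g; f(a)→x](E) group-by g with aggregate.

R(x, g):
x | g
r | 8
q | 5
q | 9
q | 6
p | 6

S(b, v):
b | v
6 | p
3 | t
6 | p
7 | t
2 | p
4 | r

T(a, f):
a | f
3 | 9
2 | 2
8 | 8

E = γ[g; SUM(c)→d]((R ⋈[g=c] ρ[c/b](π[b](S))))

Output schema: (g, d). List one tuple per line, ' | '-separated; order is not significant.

Stepwise |·|:
  R → 5
  S → 6
  π[b](S) → 6
  ρ[c/b](π[b](S)) → 6
  (R ⋈[g=c] ρ[c/b](π[b](S))) → 4
  γ[g; SUM(c)→d]((R ⋈[g=c] ρ[c/b](π[b](S)))) → 1

== RESULT ==
g | d
6 | 24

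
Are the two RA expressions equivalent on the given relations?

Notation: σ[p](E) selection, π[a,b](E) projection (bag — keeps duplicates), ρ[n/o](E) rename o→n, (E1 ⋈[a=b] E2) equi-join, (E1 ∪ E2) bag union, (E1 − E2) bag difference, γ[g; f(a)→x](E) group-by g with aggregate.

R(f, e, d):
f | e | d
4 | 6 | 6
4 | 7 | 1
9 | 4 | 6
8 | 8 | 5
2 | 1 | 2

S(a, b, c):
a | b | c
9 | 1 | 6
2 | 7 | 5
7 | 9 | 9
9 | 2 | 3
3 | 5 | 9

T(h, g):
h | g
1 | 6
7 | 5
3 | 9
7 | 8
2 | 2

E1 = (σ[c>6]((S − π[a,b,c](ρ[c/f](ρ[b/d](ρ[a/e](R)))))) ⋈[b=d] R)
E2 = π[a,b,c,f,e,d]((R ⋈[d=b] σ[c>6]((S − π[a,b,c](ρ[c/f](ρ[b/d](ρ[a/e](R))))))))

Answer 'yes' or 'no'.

E1 per-node cardinality:
  S → 5
  R → 5
  ρ[a/e](R) → 5
  ρ[b/d](ρ[a/e](R)) → 5
  ρ[c/f](ρ[b/d](ρ[a/e](R))) → 5
  π[a,b,c](ρ[c/f](ρ[b/d](ρ[a/e](R)))) → 5
  (S − π[a,b,c](ρ[c/f](ρ[b/d](ρ[a/e](R))))) → 5
  σ[c>6]((S − π[a,b,c](ρ[c/f](ρ[b/d](ρ[a/e](R)))))) → 2
  R → 5
  (σ[c>6]((S − π[a,b,c](ρ[c/f](ρ[b/d](ρ[a/e](R)))))) ⋈[b=d] R) → 1
E2 per-node cardinality:
  R → 5
  S → 5
  R → 5
  ρ[a/e](R) → 5
  ρ[b/d](ρ[a/e](R)) → 5
  ρ[c/f](ρ[b/d](ρ[a/e](R))) → 5
  π[a,b,c](ρ[c/f](ρ[b/d](ρ[a/e](R)))) → 5
  (S − π[a,b,c](ρ[c/f](ρ[b/d](ρ[a/e](R))))) → 5
  σ[c>6]((S − π[a,b,c](ρ[c/f](ρ[b/d](ρ[a/e](R)))))) → 2
  (R ⋈[d=b] σ[c>6]((S − π[a,b,c](ρ[c/f](ρ[b/d](ρ[a/e](R))))))) → 1
  π[a,b,c,f,e,d]((R ⋈[d=b] σ[c>6]((S − π[a,b,c](ρ[c/f](ρ[b/d](ρ[a/e](R)))))))) → 1

E1 and E2 produce the same multiset:
a | b | c | f | e | d
3 | 5 | 9 | 8 | 8 | 5

yes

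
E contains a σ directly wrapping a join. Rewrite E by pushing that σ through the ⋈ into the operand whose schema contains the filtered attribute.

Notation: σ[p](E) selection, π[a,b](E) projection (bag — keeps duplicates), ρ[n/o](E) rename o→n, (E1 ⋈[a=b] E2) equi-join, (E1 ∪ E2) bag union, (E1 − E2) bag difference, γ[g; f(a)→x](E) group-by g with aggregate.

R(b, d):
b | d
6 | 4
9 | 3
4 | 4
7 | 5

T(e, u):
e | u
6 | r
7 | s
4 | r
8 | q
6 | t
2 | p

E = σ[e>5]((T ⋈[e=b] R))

σ filters on e, owned by the left side.
E' = (σ[e>5](T) ⋈[e=b] R)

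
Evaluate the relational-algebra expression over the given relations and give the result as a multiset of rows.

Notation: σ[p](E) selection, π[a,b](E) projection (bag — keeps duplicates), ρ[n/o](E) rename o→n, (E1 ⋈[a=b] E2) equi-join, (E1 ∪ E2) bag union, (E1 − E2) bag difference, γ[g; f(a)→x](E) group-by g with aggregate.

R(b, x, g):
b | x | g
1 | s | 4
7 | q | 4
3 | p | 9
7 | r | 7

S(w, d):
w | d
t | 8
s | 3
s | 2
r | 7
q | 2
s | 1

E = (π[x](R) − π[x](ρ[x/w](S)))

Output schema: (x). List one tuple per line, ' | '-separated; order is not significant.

Stepwise |·|:
  R → 4
  π[x](R) → 4
  S → 6
  ρ[x/w](S) → 6
  π[x](ρ[x/w](S)) → 6
  (π[x](R) − π[x](ρ[x/w](S))) → 1

== RESULT ==
x
p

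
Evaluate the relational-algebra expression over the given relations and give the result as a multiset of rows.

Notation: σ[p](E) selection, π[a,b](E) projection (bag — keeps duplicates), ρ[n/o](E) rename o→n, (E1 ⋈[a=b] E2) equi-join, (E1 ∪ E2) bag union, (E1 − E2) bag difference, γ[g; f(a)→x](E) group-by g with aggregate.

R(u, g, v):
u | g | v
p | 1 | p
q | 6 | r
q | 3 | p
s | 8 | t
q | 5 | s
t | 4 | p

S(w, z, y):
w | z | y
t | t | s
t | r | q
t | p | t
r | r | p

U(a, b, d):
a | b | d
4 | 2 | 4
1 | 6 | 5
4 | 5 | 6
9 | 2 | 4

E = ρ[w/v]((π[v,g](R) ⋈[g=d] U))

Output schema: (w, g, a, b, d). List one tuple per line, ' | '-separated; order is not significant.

Per-node cardinality:
  R → 6
  π[v,g](R) → 6
  U → 4
  (π[v,g](R) ⋈[g=d] U) → 4
  ρ[w/v]((π[v,g](R) ⋈[g=d] U)) → 4

== RESULT ==
w | g | a | b | d
p | 4 | 4 | 2 | 4
p | 4 | 9 | 2 | 4
r | 6 | 4 | 5 | 6
s | 5 | 1 | 6 | 5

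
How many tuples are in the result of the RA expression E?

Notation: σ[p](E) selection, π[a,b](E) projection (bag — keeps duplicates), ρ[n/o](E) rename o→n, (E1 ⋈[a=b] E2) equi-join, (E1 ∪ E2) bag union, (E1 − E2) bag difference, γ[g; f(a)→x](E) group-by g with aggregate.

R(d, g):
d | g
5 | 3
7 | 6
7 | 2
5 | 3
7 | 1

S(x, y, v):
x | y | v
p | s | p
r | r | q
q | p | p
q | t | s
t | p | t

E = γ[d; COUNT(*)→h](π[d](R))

Stepwise |·|:
  R → 5
  π[d](R) → 5
  γ[d; COUNT(*)→h](π[d](R)) → 2

|E| = 2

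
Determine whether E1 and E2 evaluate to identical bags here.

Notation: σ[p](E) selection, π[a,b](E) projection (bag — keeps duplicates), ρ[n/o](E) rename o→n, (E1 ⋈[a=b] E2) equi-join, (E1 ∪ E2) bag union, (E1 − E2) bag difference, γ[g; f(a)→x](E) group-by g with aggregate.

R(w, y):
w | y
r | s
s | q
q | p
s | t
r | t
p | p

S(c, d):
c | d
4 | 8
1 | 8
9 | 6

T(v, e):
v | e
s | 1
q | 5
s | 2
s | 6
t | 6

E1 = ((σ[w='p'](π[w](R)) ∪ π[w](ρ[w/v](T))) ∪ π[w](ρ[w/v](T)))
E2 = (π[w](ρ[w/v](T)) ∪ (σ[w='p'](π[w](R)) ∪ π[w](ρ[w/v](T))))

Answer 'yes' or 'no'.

E1 stepwise |·|:
  R → 6
  π[w](R) → 6
  σ[w='p'](π[w](R)) → 1
  T → 5
  ρ[w/v](T) → 5
  π[w](ρ[w/v](T)) → 5
  (σ[w='p'](π[w](R)) ∪ π[w](ρ[w/v](T))) → 6
  T → 5
  ρ[w/v](T) → 5
  π[w](ρ[w/v](T)) → 5
  ((σ[w='p'](π[w](R)) ∪ π[w](ρ[w/v](T))) ∪ π[w](ρ[w/v](T))) → 11
E2 stepwise |·|:
  T → 5
  ρ[w/v](T) → 5
  π[w](ρ[w/v](T)) → 5
  R → 6
  π[w](R) → 6
  σ[w='p'](π[w](R)) → 1
  T → 5
  ρ[w/v](T) → 5
  π[w](ρ[w/v](T)) → 5
  (σ[w='p'](π[w](R)) ∪ π[w](ρ[w/v](T))) → 6
  (π[w](ρ[w/v](T)) ∪ (σ[w='p'](π[w](R)) ∪ π[w](ρ[w/v](T)))) → 11

E1 and E2 produce the same multiset:
w
p
q
q
s
s
s
s
s
s
t
t

yes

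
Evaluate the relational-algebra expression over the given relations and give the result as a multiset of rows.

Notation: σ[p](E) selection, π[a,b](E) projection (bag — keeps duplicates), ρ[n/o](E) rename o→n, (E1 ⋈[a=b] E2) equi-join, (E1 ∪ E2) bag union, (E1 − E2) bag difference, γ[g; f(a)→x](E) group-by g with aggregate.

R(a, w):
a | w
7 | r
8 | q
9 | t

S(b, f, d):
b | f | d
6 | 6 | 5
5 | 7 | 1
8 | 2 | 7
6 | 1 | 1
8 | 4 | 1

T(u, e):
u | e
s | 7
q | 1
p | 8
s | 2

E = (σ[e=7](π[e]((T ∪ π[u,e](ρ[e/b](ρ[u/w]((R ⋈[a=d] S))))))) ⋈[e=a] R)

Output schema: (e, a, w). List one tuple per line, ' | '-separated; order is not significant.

Row counts bottom-up:
  T → 4
  R → 3
  S → 5
  (R ⋈[a=d] S) → 1
  ρ[u/w]((R ⋈[a=d] S)) → 1
  ρ[e/b](ρ[u/w]((R ⋈[a=d] S))) → 1
  π[u,e](ρ[e/b](ρ[u/w]((R ⋈[a=d] S)))) → 1
  (T ∪ π[u,e](ρ[e/b](ρ[u/w]((R ⋈[a=d] S))))) → 5
  π[e]((T ∪ π[u,e](ρ[e/b](ρ[u/w]((R ⋈[a=d] S)))))) → 5
  σ[e=7](π[e]((T ∪ π[u,e](ρ[e/b](ρ[u/w]((R ⋈[a=d] S))))))) → 1
  R → 3
  (σ[e=7](π[e]((T ∪ π[u,e](ρ[e/b](ρ[u/w]((R ⋈[a=d] S))))))) ⋈[e=a] R) → 1

== RESULT ==
e | a | w
7 | 7 | r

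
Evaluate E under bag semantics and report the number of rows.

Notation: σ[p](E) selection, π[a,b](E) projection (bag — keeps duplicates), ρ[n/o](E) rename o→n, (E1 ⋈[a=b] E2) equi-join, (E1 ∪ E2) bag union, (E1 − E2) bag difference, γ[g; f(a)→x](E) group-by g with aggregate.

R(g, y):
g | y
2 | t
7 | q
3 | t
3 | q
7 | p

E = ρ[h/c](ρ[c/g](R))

Stepwise |·|:
  R → 5
  ρ[c/g](R) → 5
  ρ[h/c](ρ[c/g](R)) → 5

|E| = 5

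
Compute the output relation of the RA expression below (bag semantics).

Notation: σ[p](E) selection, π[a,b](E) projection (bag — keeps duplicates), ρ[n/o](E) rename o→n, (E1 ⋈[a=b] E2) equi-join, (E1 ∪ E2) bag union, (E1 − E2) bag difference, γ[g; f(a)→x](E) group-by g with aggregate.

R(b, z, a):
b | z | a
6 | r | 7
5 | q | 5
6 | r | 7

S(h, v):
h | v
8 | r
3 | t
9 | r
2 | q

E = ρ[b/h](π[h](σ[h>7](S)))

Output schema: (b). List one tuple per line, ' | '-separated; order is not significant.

Row counts bottom-up:
  S → 4
  σ[h>7](S) → 2
  π[h](σ[h>7](S)) → 2
  ρ[b/h](π[h](σ[h>7](S))) → 2

== RESULT ==
b
8
9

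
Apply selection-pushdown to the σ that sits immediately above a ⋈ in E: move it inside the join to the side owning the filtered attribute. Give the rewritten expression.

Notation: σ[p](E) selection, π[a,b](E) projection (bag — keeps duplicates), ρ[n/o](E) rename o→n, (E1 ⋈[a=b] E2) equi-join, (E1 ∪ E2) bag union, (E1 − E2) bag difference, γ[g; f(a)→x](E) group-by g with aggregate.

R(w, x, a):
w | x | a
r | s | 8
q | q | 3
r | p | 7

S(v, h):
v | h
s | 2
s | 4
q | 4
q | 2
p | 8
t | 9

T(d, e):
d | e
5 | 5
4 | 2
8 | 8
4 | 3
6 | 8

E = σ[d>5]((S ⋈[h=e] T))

σ filters on d, owned by the right side.
E' = (S ⋈[h=e] σ[d>5](T))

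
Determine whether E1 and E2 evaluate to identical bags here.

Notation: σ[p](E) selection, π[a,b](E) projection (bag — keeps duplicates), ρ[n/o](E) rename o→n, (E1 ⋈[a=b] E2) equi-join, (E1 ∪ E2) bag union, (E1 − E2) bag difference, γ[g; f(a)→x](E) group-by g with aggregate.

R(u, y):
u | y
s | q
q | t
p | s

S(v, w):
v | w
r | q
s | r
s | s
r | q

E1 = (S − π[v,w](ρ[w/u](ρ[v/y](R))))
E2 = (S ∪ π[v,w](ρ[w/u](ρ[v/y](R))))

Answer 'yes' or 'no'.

E1 subexpression sizes:
  S → 4
  R → 3
  ρ[v/y](R) → 3
  ρ[w/u](ρ[v/y](R)) → 3
  π[v,w](ρ[w/u](ρ[v/y](R))) → 3
  (S − π[v,w](ρ[w/u](ρ[v/y](R)))) → 4
E2 subexpression sizes:
  S → 4
  R → 3
  ρ[v/y](R) → 3
  ρ[w/u](ρ[v/y](R)) → 3
  π[v,w](ρ[w/u](ρ[v/y](R))) → 3
  (S ∪ π[v,w](ρ[w/u](ρ[v/y](R)))) → 7

E1 result:
v | w
r | q
r | q
s | r
s | s
E2 result:
v | w
q | s
r | q
r | q
s | p
s | r
s | s
t | q
Witness: ('t', 'q') appears 0× in E1 but 1× in E2.

no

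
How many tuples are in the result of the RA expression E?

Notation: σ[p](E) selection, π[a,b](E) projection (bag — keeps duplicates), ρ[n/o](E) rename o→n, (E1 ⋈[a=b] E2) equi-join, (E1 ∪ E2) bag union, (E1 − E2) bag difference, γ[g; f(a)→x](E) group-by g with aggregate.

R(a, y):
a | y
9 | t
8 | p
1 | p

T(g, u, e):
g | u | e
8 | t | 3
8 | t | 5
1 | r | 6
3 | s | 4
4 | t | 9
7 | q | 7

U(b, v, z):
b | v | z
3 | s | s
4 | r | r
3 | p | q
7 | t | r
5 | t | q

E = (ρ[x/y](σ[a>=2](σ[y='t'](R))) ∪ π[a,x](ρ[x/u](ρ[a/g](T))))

Row counts bottom-up:
  R → 3
  σ[y='t'](R) → 1
  σ[a>=2](σ[y='t'](R)) → 1
  ρ[x/y](σ[a>=2](σ[y='t'](R))) → 1
  T → 6
  ρ[a/g](T) → 6
  ρ[x/u](ρ[a/g](T)) → 6
  π[a,x](ρ[x/u](ρ[a/g](T))) → 6
  (ρ[x/y](σ[a>=2](σ[y='t'](R))) ∪ π[a,x](ρ[x/u](ρ[a/g](T)))) → 7

|E| = 7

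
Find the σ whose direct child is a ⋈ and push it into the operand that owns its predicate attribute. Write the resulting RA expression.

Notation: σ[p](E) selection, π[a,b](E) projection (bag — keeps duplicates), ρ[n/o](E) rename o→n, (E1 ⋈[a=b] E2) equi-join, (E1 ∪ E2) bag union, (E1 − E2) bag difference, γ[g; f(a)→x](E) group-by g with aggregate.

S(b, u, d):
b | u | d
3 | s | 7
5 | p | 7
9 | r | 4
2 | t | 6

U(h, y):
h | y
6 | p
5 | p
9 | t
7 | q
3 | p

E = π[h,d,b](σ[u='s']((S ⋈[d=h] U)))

σ filters on u, owned by the left side.
E' = π[h,d,b]((σ[u='s'](S) ⋈[d=h] U))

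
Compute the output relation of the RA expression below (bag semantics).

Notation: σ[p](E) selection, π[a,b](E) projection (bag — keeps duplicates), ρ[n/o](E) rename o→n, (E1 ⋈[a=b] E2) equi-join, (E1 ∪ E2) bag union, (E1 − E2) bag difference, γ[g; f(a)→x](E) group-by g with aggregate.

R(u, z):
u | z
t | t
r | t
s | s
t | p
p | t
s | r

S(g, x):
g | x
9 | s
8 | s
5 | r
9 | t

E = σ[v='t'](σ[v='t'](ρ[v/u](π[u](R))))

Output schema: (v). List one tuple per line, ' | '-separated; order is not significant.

Row counts bottom-up:
  R → 6
  π[u](R) → 6
  ρ[v/u](π[u](R)) → 6
  σ[v='t'](ρ[v/u](π[u](R))) → 2
  σ[v='t'](σ[v='t'](ρ[v/u](π[u](R)))) → 2

== RESULT ==
v
t
t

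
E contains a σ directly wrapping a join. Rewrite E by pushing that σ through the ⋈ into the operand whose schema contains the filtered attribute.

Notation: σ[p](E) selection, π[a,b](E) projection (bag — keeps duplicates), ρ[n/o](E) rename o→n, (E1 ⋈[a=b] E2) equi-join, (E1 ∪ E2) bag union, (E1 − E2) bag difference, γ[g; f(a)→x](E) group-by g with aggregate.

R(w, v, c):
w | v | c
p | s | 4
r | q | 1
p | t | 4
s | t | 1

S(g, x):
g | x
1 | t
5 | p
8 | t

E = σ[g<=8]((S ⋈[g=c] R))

σ filters on g, owned by the left side.
E' = (σ[g<=8](S) ⋈[g=c] R)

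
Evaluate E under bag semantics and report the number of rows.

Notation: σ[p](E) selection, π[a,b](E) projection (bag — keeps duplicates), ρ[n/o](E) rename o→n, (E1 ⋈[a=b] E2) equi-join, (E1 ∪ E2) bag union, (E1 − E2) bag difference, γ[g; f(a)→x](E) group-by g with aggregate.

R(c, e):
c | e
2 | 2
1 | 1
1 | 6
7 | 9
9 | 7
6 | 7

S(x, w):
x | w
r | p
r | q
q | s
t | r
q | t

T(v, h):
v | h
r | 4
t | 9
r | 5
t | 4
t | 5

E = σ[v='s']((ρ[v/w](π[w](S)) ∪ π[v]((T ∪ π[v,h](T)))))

Stepwise |·|:
  S → 5
  π[w](S) → 5
  ρ[v/w](π[w](S)) → 5
  T → 5
  T → 5
  π[v,h](T) → 5
  (T ∪ π[v,h](T)) → 10
  π[v]((T ∪ π[v,h](T))) → 10
  (ρ[v/w](π[w](S)) ∪ π[v]((T ∪ π[v,h](T)))) → 15
  σ[v='s']((ρ[v/w](π[w](S)) ∪ π[v]((T ∪ π[v,h](T))))) → 1

|E| = 1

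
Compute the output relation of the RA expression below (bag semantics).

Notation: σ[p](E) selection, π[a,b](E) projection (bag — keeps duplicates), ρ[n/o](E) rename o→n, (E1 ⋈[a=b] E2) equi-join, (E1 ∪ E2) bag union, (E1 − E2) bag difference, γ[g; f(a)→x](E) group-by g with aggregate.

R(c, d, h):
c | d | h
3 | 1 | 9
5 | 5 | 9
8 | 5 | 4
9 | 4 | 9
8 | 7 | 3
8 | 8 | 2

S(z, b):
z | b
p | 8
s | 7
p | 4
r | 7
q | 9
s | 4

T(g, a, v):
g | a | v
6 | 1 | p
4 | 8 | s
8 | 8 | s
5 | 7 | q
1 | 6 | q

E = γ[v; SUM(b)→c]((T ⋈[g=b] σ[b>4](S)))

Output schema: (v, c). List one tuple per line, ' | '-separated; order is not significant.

Row counts bottom-up:
  T → 5
  S → 6
  σ[b>4](S) → 4
  (T ⋈[g=b] σ[b>4](S)) → 1
  γ[v; SUM(b)→c]((T ⋈[g=b] σ[b>4](S))) → 1

== RESULT ==
v | c
s | 8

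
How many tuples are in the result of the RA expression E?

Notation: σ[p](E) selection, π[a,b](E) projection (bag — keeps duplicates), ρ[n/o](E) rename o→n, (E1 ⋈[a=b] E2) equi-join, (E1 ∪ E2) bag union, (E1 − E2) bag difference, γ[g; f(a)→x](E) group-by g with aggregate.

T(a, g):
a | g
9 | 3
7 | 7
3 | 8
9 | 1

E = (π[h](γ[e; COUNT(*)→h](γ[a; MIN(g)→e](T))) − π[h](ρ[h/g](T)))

Row counts bottom-up:
  T → 4
  γ[a; MIN(g)→e](T) → 3
  γ[e; COUNT(*)→h](γ[a; MIN(g)→e](T)) → 3
  π[h](γ[e; COUNT(*)→h](γ[a; MIN(g)→e](T))) → 3
  T → 4
  ρ[h/g](T) → 4
  π[h](ρ[h/g](T)) → 4
  (π[h](γ[e; COUNT(*)→h](γ[a; MIN(g)→e](T))) − π[h](ρ[h/g](T))) → 2

|E| = 2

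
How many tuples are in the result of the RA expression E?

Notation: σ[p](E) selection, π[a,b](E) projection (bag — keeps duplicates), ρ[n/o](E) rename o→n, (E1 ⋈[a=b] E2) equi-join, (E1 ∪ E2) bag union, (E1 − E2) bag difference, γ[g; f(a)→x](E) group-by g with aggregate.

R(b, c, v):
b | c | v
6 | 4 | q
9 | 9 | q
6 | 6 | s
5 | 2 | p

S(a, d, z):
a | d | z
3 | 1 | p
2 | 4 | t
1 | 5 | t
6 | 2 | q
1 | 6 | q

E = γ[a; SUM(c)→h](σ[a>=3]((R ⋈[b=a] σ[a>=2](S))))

Stepwise |·|:
  R → 4
  S → 5
  σ[a>=2](S) → 3
  (R ⋈[b=a] σ[a>=2](S)) → 2
  σ[a>=3]((R ⋈[b=a] σ[a>=2](S))) → 2
  γ[a; SUM(c)→h](σ[a>=3]((R ⋈[b=a] σ[a>=2](S)))) → 1

|E| = 1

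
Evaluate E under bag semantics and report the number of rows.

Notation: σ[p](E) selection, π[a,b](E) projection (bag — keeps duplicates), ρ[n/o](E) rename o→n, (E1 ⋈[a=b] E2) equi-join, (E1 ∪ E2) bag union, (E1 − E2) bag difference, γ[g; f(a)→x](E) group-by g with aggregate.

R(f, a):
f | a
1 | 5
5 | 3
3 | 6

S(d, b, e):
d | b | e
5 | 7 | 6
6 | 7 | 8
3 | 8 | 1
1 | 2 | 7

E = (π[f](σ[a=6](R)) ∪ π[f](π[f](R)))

Stepwise |·|:
  R → 3
  σ[a=6](R) → 1
  π[f](σ[a=6](R)) → 1
  R → 3
  π[f](R) → 3
  π[f](π[f](R)) → 3
  (π[f](σ[a=6](R)) ∪ π[f](π[f](R))) → 4

|E| = 4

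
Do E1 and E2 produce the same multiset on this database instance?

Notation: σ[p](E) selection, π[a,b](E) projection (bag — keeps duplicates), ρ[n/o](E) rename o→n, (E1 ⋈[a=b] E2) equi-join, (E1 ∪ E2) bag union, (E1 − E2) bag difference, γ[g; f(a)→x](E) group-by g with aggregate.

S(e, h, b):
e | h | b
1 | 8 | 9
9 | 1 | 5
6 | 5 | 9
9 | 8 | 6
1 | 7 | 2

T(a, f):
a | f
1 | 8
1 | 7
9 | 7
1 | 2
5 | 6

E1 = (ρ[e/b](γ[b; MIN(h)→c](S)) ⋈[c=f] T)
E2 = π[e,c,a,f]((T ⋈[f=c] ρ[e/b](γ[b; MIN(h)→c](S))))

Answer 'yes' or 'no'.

E1 stepwise |·|:
  S → 5
  γ[b; MIN(h)→c](S) → 4
  ρ[e/b](γ[b; MIN(h)→c](S)) → 4
  T → 5
  (ρ[e/b](γ[b; MIN(h)→c](S)) ⋈[c=f] T) → 3
E2 stepwise |·|:
  T → 5
  S → 5
  γ[b; MIN(h)→c](S) → 4
  ρ[e/b](γ[b; MIN(h)→c](S)) → 4
  (T ⋈[f=c] ρ[e/b](γ[b; MIN(h)→c](S))) → 3
  π[e,c,a,f]((T ⋈[f=c] ρ[e/b](γ[b; MIN(h)→c](S)))) → 3

E1 and E2 produce the same multiset:
e | c | a | f
2 | 7 | 1 | 7
2 | 7 | 9 | 7
6 | 8 | 1 | 8

yes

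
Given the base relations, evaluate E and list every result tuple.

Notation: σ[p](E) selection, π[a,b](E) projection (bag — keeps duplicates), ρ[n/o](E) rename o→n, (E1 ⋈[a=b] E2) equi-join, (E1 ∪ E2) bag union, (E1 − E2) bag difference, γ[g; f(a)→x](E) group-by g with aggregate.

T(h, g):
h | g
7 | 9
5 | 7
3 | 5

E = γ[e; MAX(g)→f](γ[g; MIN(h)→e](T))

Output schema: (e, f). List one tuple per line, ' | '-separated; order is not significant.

Row counts bottom-up:
  T → 3
  γ[g; MIN(h)→e](T) → 3
  γ[e; MAX(g)→f](γ[g; MIN(h)→e](T)) → 3

== RESULT ==
e | f
3 | 5
5 | 7
7 | 9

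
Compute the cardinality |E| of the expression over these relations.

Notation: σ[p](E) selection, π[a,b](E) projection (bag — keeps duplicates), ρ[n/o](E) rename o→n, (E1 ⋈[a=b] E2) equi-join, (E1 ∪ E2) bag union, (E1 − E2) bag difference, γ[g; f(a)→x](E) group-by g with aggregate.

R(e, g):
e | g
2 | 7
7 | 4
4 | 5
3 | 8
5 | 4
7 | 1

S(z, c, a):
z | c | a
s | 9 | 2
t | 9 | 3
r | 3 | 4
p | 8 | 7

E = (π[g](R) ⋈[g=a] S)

Stepwise |·|:
  R → 6
  π[g](R) → 6
  S → 4
  (π[g](R) ⋈[g=a] S) → 3

|E| = 3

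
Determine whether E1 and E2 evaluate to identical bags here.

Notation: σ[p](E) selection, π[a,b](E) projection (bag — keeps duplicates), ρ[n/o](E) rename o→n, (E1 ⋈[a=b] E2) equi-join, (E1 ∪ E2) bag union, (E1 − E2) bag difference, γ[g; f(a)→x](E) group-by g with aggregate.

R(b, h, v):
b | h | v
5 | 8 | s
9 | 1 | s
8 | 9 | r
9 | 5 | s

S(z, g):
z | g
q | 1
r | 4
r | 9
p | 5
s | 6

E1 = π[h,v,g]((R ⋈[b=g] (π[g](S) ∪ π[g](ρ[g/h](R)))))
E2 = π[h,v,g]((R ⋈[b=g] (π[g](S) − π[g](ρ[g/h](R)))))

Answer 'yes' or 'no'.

E1 row counts bottom-up:
  R → 4
  S → 5
  π[g](S) → 5
  R → 4
  ρ[g/h](R) → 4
  π[g](ρ[g/h](R)) → 4
  (π[g](S) ∪ π[g](ρ[g/h](R))) → 9
  (R ⋈[b=g] (π[g](S) ∪ π[g](ρ[g/h](R)))) → 7
  π[h,v,g]((R ⋈[b=g] (π[g](S) ∪ π[g](ρ[g/h](R))))) → 7
E2 row counts bottom-up:
  R → 4
  S → 5
  π[g](S) → 5
  R → 4
  ρ[g/h](R) → 4
  π[g](ρ[g/h](R)) → 4
  (π[g](S) − π[g](ρ[g/h](R))) → 2
  (R ⋈[b=g] (π[g](S) − π[g](ρ[g/h](R)))) → 0
  π[h,v,g]((R ⋈[b=g] (π[g](S) − π[g](ρ[g/h](R))))) → 0

E1 result:
h | v | g
1 | s | 9
1 | s | 9
5 | s | 9
5 | s | 9
8 | s | 5
8 | s | 5
9 | r | 8
E2 result:
h | v | g
(0 rows)
Witness: (9, 'r', 8) appears 1× in E1 but 0× in E2.

no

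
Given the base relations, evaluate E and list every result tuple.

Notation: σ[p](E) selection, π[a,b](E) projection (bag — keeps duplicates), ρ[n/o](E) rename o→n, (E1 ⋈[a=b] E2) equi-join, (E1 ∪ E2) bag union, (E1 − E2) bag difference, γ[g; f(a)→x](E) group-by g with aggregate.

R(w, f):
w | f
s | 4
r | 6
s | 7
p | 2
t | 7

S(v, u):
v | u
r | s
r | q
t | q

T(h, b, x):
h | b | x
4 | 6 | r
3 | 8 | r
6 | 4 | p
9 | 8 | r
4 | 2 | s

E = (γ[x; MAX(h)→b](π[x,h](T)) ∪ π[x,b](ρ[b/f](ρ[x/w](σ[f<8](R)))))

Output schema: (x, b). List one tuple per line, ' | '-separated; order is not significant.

Row counts bottom-up:
  T → 5
  π[x,h](T) → 5
  γ[x; MAX(h)→b](π[x,h](T)) → 3
  R → 5
  σ[f<8](R) → 5
  ρ[x/w](σ[f<8](R)) → 5
  ρ[b/f](ρ[x/w](σ[f<8](R))) → 5
  π[x,b](ρ[b/f](ρ[x/w](σ[f<8](R)))) → 5
  (γ[x; MAX(h)→b](π[x,h](T)) ∪ π[x,b](ρ[b/f](ρ[x/w](σ[f<8](R))))) → 8

== RESULT ==
x | b
p | 2
p | 6
r | 6
r | 9
s | 4
s | 4
s | 7
t | 7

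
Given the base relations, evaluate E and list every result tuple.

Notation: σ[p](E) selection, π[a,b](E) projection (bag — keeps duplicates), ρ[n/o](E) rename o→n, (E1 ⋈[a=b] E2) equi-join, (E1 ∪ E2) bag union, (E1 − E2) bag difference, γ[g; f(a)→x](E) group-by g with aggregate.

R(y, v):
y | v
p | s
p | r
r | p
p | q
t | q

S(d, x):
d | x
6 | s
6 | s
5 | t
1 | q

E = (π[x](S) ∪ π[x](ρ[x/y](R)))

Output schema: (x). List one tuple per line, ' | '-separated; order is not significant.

Row counts bottom-up:
  S → 4
  π[x](S) → 4
  R → 5
  ρ[x/y](R) → 5
  π[x](ρ[x/y](R)) → 5
  (π[x](S) ∪ π[x](ρ[x/y](R))) → 9

== RESULT ==
x
p
p
p
q
r
s
s
t
t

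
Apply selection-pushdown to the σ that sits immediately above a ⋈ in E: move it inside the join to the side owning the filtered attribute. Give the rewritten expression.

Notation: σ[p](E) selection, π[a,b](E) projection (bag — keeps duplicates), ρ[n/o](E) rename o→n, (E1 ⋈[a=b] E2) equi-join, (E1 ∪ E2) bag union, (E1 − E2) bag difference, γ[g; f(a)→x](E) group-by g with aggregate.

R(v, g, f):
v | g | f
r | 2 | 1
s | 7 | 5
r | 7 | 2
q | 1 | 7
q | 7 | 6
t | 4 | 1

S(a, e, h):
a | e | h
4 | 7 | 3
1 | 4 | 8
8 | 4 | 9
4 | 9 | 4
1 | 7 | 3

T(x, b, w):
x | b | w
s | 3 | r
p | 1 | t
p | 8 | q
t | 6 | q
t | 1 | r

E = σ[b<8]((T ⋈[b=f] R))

σ filters on b, owned by the left side.
E' = (σ[b<8](T) ⋈[b=f] R)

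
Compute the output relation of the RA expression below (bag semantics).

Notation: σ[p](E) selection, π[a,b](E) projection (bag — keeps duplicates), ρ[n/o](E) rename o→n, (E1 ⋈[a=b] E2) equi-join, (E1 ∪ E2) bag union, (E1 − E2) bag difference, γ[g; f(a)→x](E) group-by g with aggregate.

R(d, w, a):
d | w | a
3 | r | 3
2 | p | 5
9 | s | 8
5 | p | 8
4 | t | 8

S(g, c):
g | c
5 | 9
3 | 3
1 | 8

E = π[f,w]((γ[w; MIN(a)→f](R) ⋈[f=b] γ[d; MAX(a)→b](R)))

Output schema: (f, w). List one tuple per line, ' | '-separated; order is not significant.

Row counts bottom-up:
  R → 5
  γ[w; MIN(a)→f](R) → 4
  R → 5
  γ[d; MAX(a)→b](R) → 5
  (γ[w; MIN(a)→f](R) ⋈[f=b] γ[d; MAX(a)→b](R)) → 8
  π[f,w]((γ[w; MIN(a)→f](R) ⋈[f=b] γ[d; MAX(a)→b](R))) → 8

== RESULT ==
f | w
3 | r
5 | p
8 | s
8 | s
8 | s
8 | t
8 | t
8 | t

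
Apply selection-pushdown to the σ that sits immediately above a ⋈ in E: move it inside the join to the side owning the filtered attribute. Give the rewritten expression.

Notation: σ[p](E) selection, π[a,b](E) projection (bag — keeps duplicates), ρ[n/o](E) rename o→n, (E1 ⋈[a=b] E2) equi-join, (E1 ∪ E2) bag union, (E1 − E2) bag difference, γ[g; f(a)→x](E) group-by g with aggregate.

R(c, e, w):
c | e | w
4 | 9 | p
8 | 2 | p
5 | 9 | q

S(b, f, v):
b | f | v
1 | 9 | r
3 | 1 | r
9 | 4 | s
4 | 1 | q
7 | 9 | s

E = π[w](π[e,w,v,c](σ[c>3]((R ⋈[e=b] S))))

σ filters on c, owned by the left side.
E' = π[w](π[e,w,v,c]((σ[c>3](R) ⋈[e=b] S)))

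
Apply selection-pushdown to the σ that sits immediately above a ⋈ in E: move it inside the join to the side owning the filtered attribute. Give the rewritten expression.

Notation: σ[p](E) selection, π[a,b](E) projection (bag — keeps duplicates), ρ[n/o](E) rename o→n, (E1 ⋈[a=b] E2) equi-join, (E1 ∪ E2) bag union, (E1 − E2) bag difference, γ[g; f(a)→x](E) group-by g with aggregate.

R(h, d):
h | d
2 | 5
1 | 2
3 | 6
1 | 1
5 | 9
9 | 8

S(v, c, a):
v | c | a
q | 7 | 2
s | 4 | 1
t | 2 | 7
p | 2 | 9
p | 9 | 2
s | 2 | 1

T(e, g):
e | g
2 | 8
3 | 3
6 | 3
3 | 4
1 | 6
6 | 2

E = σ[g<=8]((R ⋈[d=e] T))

σ filters on g, owned by the right side.
E' = (R ⋈[d=e] σ[g<=8](T))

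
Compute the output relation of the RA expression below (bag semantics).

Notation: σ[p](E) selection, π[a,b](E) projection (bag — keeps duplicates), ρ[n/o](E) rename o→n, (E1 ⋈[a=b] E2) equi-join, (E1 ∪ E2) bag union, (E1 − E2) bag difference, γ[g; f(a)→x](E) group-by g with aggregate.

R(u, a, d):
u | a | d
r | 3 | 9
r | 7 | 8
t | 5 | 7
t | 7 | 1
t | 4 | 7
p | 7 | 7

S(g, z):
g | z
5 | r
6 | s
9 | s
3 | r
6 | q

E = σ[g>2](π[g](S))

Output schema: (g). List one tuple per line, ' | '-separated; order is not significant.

Row counts bottom-up:
  S → 5
  π[g](S) → 5
  σ[g>2](π[g](S)) → 5

== RESULT ==
g
3
5
6
6
9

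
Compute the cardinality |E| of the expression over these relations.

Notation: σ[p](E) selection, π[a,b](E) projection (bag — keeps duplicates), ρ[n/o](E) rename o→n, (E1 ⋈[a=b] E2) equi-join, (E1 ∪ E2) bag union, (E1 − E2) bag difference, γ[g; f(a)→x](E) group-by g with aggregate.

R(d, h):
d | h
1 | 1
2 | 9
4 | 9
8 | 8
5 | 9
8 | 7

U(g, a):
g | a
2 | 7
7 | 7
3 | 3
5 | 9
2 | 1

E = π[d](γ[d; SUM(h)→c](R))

Subexpression sizes:
  R → 6
  γ[d; SUM(h)→c](R) → 5
  π[d](γ[d; SUM(h)→c](R)) → 5

|E| = 5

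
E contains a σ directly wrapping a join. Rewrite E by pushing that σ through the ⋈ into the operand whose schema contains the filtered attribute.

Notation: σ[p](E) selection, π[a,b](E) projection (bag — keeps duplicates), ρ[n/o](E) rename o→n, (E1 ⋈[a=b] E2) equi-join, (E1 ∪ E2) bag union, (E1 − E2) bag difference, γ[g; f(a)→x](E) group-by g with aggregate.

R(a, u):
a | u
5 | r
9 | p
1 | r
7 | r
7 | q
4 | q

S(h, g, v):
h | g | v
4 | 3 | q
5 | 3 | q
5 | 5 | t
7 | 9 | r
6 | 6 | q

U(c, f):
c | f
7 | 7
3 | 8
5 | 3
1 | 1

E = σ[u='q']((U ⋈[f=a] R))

σ filters on u, owned by the right side.
E' = (U ⋈[f=a] σ[u='q'](R))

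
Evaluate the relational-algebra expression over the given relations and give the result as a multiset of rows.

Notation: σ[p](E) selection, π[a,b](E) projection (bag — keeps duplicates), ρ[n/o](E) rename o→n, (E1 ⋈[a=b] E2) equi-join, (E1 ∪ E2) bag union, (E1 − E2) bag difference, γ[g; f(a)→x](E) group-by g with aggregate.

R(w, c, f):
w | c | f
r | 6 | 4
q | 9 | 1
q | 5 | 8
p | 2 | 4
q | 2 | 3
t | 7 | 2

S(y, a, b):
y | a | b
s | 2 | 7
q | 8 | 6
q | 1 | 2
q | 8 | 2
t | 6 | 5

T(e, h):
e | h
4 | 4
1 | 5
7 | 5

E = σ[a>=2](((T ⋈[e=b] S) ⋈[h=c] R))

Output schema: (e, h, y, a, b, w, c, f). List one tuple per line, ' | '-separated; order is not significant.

Per-node cardinality:
  T → 3
  S → 5
  (T ⋈[e=b] S) → 1
  R → 6
  ((T ⋈[e=b] S) ⋈[h=c] R) → 1
  σ[a>=2](((T ⋈[e=b] S) ⋈[h=c] R)) → 1

== RESULT ==
e | h | y | a | b | w | c | f
7 | 5 | s | 2 | 7 | q | 5 | 8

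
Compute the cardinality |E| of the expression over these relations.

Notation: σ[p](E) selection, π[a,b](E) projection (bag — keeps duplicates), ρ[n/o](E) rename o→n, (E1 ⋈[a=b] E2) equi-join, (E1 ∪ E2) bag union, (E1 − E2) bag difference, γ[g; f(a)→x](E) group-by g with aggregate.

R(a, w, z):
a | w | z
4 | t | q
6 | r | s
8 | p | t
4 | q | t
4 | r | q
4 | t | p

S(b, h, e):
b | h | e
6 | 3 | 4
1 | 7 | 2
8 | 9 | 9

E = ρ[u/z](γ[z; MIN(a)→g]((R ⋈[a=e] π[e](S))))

Subexpression sizes:
  R → 6
  S → 3
  π[e](S) → 3
  (R ⋈[a=e] π[e](S)) → 4
  γ[z; MIN(a)→g]((R ⋈[a=e] π[e](S))) → 3
  ρ[u/z](γ[z; MIN(a)→g]((R ⋈[a=e] π[e](S)))) → 3

|E| = 3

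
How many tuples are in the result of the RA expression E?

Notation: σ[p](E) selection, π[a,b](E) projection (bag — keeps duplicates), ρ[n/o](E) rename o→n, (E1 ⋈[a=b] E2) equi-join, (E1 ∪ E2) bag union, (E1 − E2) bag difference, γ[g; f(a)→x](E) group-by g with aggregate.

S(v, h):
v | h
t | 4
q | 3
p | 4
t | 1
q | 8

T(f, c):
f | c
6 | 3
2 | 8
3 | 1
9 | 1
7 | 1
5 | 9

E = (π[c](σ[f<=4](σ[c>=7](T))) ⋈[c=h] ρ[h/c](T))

Subexpression sizes:
  T → 6
  σ[c>=7](T) → 2
  σ[f<=4](σ[c>=7](T)) → 1
  π[c](σ[f<=4](σ[c>=7](T))) → 1
  T → 6
  ρ[h/c](T) → 6
  (π[c](σ[f<=4](σ[c>=7](T))) ⋈[c=h] ρ[h/c](T)) → 1

|E| = 1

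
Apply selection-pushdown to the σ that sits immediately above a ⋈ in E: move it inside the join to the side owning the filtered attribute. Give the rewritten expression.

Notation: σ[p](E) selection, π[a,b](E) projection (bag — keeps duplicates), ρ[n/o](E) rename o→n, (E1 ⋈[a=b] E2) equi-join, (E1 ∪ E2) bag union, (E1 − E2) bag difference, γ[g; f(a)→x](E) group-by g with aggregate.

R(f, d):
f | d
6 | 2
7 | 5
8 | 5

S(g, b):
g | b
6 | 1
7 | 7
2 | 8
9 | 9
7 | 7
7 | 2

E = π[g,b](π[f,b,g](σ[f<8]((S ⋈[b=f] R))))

σ filters on f, owned by the right side.
E' = π[g,b](π[f,b,g]((S ⋈[b=f] σ[f<8](R))))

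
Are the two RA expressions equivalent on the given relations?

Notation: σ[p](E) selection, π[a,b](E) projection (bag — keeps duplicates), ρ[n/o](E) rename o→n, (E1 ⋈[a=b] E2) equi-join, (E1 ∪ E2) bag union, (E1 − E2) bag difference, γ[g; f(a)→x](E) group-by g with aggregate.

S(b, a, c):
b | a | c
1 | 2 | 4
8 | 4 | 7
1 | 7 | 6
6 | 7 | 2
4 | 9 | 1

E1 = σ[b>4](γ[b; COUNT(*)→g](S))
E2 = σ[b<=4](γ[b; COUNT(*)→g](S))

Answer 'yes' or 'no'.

E1 row counts bottom-up:
  S → 5
  γ[b; COUNT(*)→g](S) → 4
  σ[b>4](γ[b; COUNT(*)→g](S)) → 2
E2 row counts bottom-up:
  S → 5
  γ[b; COUNT(*)→g](S) → 4
  σ[b<=4](γ[b; COUNT(*)→g](S)) → 2

E1 result:
b | g
6 | 1
8 | 1
E2 result:
b | g
1 | 2
4 | 1
Witness: (6, 1) appears 1× in E1 but 0× in E2.

no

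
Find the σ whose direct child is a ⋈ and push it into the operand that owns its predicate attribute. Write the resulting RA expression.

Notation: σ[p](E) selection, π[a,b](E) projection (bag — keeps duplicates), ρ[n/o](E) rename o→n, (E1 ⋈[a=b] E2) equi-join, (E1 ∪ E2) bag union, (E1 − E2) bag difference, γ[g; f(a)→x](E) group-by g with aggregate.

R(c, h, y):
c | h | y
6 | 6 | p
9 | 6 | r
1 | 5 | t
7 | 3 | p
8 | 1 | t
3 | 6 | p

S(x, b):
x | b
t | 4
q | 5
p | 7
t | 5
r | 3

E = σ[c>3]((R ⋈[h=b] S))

σ filters on c, owned by the left side.
E' = (σ[c>3](R) ⋈[h=b] S)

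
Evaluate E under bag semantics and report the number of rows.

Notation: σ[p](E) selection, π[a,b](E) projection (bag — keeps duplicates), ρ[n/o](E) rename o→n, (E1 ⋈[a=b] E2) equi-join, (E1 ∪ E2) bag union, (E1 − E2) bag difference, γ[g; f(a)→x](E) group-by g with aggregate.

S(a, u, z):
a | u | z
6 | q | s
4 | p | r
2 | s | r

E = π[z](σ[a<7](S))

Subexpression sizes:
  S → 3
  σ[a<7](S) → 3
  π[z](σ[a<7](S)) → 3

|E| = 3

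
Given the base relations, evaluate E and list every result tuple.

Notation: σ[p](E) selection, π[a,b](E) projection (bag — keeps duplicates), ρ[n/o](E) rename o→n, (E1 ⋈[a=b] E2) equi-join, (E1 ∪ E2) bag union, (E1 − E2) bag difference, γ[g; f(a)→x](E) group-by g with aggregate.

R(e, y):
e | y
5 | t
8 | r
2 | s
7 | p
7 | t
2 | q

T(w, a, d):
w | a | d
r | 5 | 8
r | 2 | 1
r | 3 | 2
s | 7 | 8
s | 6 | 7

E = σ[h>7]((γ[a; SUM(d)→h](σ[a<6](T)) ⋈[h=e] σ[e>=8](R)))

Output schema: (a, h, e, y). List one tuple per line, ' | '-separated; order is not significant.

Subexpression sizes:
  T → 5
  σ[a<6](T) → 3
  γ[a; SUM(d)→h](σ[a<6](T)) → 3
  R → 6
  σ[e>=8](R) → 1
  (γ[a; SUM(d)→h](σ[a<6](T)) ⋈[h=e] σ[e>=8](R)) → 1
  σ[h>7]((γ[a; SUM(d)→h](σ[a<6](T)) ⋈[h=e] σ[e>=8](R))) → 1

== RESULT ==
a | h | e | y
5 | 8 | 8 | r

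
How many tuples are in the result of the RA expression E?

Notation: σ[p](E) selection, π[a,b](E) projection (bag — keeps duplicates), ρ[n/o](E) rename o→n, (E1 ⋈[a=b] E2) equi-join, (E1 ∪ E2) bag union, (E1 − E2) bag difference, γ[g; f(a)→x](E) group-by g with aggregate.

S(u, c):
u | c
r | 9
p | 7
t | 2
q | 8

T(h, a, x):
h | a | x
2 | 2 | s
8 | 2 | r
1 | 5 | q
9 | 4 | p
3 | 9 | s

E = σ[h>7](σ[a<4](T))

Subexpression sizes:
  T → 5
  σ[a<4](T) → 2
  σ[h>7](σ[a<4](T)) → 1

|E| = 1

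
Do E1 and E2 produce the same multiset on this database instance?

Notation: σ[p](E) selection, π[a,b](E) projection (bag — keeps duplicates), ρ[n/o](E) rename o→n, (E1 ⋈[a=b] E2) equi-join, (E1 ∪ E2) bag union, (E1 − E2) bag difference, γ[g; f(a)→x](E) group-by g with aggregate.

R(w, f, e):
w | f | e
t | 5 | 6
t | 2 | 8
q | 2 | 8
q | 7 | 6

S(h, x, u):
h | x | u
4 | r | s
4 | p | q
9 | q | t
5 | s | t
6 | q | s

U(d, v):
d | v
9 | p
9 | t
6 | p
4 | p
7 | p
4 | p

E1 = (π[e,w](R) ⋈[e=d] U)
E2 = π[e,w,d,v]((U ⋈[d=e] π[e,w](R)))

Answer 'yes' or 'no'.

E1 row counts bottom-up:
  R → 4
  π[e,w](R) → 4
  U → 6
  (π[e,w](R) ⋈[e=d] U) → 2
E2 row counts bottom-up:
  U → 6
  R → 4
  π[e,w](R) → 4
  (U ⋈[d=e] π[e,w](R)) → 2
  π[e,w,d,v]((U ⋈[d=e] π[e,w](R))) → 2

E1 and E2 produce the same multiset:
e | w | d | v
6 | q | 6 | p
6 | t | 6 | p

yes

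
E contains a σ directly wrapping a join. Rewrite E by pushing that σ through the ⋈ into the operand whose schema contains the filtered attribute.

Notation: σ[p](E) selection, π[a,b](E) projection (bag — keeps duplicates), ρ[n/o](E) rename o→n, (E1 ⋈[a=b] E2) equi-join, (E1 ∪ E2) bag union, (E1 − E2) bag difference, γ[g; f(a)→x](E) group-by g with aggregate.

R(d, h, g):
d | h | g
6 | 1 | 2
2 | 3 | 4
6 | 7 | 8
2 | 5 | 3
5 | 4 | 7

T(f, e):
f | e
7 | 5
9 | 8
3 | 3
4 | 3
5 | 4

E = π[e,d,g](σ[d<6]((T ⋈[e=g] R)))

σ filters on d, owned by the right side.
E' = π[e,d,g]((T ⋈[e=g] σ[d<6](R)))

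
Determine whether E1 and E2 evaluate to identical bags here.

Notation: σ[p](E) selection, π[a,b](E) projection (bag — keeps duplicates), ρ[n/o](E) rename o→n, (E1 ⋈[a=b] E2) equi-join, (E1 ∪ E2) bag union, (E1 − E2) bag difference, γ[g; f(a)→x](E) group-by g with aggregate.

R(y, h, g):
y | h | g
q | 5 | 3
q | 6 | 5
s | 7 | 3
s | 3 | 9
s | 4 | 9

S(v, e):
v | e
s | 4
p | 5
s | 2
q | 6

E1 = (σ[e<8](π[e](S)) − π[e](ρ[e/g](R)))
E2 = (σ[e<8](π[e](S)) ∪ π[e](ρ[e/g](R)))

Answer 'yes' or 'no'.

E1 subexpression sizes:
  S → 4
  π[e](S) → 4
  σ[e<8](π[e](S)) → 4
  R → 5
  ρ[e/g](R) → 5
  π[e](ρ[e/g](R)) → 5
  (σ[e<8](π[e](S)) − π[e](ρ[e/g](R))) → 3
E2 subexpression sizes:
  S → 4
  π[e](S) → 4
  σ[e<8](π[e](S)) → 4
  R → 5
  ρ[e/g](R) → 5
  π[e](ρ[e/g](R)) → 5
  (σ[e<8](π[e](S)) ∪ π[e](ρ[e/g](R))) → 9

E1 result:
e
2
4
6
E2 result:
e
2
3
3
4
5
5
6
9
9
Witness: (5,) appears 0× in E1 but 2× in E2.

no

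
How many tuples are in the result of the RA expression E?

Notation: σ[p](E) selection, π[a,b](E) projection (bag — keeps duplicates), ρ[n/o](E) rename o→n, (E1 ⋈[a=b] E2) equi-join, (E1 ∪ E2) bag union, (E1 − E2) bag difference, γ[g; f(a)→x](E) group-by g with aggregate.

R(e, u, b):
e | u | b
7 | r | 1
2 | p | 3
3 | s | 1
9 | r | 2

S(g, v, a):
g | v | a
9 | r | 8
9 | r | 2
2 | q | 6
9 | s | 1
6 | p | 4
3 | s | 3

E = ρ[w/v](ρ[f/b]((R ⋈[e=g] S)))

Stepwise |·|:
  R → 4
  S → 6
  (R ⋈[e=g] S) → 5
  ρ[f/b]((R ⋈[e=g] S)) → 5
  ρ[w/v](ρ[f/b]((R ⋈[e=g] S))) → 5

|E| = 5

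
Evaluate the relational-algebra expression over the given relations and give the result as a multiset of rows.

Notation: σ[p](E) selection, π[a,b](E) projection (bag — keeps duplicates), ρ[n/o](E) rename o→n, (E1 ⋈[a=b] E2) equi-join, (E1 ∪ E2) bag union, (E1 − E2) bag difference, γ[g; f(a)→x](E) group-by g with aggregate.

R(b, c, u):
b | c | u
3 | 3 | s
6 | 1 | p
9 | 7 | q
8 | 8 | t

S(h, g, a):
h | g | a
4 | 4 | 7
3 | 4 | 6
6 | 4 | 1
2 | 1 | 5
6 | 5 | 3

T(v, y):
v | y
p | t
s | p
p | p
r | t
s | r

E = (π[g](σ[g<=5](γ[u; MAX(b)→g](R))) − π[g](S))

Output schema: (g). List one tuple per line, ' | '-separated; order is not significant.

Per-node cardinality:
  R → 4
  γ[u; MAX(b)→g](R) → 4
  σ[g<=5](γ[u; MAX(b)→g](R)) → 1
  π[g](σ[g<=5](γ[u; MAX(b)→g](R))) → 1
  S → 5
  π[g](S) → 5
  (π[g](σ[g<=5](γ[u; MAX(b)→g](R))) − π[g](S)) → 1

== RESULT ==
g
3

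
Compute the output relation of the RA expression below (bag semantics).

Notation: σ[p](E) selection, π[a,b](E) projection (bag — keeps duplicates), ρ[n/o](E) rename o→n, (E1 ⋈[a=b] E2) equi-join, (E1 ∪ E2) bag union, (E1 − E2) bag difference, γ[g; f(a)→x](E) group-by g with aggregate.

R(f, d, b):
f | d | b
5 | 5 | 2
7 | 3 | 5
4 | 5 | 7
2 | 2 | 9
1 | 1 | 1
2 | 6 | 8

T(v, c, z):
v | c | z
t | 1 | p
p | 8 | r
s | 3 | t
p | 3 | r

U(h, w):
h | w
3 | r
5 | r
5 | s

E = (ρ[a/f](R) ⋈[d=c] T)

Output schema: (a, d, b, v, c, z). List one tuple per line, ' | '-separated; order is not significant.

Per-node cardinality:
  R → 6
  ρ[a/f](R) → 6
  T → 4
  (ρ[a/f](R) ⋈[d=c] T) → 3

== RESULT ==
a | d | b | v | c | z
1 | 1 | 1 | t | 1 | p
7 | 3 | 5 | p | 3 | r
7 | 3 | 5 | s | 3 | t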